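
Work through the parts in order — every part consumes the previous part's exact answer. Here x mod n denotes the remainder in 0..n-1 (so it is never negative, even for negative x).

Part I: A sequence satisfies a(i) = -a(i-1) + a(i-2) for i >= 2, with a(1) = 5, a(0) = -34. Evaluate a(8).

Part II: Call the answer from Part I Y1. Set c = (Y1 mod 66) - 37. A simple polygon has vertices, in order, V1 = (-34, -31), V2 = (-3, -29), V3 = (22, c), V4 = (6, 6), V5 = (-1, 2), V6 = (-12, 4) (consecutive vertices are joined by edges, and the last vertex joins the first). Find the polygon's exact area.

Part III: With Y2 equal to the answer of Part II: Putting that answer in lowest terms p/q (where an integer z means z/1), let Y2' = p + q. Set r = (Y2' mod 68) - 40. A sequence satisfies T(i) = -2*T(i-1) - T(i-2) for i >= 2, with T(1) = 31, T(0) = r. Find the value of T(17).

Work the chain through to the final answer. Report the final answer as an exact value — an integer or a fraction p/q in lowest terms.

Part I: a(2) = -1*(5) + 1*(-34) = -39; iterating: a(2)=-39, a(3)=44, a(4)=-83, a(5)=127, a(6)=-210, a(7)=337, a(8)=-547; answer -547
Part II: Y1 = -547; c = 10; cross terms: (-34*-29 - -3*-31)=893, (-3*10 - 22*-29)=608, (22*6 - 6*10)=72, (6*2 - -1*6)=18, (-1*4 - -12*2)=20, (-12*-31 - -34*4)=508; twice the area = |2119| = 2119; area = 2119/2; answer 2119/2
Part III: Y2 = 2119/2; threaded value p + q = 2121; r = -27; T(2) = -2*(31) - 1*(-27) = -35; iterating: T(2)=-35, T(3)=39, T(4)=-43, T(5)=47, T(6)=-51, T(7)=55, T(8)=-59, T(9)=63, T(10)=-67, T(11)=71, T(12)=-75, T(13)=79, T(14)=-83, T(15)=87, T(16)=-91, T(17)=95; answer 95

95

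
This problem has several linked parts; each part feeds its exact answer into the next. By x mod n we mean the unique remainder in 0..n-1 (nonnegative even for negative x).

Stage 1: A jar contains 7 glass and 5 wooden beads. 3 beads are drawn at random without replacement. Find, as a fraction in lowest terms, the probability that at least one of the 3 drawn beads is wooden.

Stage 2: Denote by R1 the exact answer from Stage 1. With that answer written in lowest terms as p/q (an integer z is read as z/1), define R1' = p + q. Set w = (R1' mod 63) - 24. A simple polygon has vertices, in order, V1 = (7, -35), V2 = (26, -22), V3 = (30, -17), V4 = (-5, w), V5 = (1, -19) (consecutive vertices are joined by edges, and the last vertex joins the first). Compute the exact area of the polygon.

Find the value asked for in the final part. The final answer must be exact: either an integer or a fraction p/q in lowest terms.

454

Stage 1: total draws C(12,3) = 220; complement C(7,3) = 35; favorable 220 - 35 = 185; P = 37/44; answer 37/44
Stage 2: R1 = 37/44; threaded value p + q = 81; w = -6; cross terms: (7*-22 - 26*-35)=756, (26*-17 - 30*-22)=218, (30*-6 - -5*-17)=-265, (-5*-19 - 1*-6)=101, (1*-35 - 7*-19)=98; twice the area = |908| = 908; area = 454; answer 454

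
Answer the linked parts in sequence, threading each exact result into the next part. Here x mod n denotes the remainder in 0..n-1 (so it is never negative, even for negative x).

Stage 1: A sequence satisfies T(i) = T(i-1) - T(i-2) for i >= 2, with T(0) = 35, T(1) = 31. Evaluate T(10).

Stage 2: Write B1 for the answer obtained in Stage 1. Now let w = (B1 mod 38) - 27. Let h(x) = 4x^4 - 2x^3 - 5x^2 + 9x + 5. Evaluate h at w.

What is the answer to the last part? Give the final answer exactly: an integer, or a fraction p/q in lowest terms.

653825

Stage 1: T(2) = 1*(31) - 1*(35) = -4; iterating: T(2)=-4, T(3)=-35, T(4)=-31, T(5)=4, T(6)=35, T(7)=31, T(8)=-4, T(9)=-35, T(10)=-31; answer -31
Stage 2: B1 = -31; w = -20; 4*(-20)^4 - 2*(-20)^3 - 5*(-20)^2 + 9*(-20)^1 + 5 = (640000) + (16000) + (-2000) + (-180) + (5) = 653825; answer 653825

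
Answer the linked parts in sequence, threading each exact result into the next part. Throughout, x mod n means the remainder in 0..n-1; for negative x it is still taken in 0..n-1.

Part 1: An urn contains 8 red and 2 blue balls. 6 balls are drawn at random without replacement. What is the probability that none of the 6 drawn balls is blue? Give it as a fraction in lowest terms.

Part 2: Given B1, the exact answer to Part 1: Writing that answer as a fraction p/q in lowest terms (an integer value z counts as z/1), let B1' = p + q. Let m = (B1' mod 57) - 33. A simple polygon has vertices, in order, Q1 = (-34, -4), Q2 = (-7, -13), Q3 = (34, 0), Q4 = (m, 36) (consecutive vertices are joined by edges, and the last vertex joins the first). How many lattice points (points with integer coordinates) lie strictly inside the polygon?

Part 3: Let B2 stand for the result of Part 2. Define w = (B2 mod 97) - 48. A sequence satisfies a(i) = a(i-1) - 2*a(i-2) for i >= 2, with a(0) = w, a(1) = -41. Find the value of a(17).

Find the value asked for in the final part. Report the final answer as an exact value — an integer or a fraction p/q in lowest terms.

Part 1: total draws C(10,6) = 210; favorable C(8,6) = 28; P = 2/15; answer 2/15
Part 2: B1 = 2/15; threaded value p + q = 17; m = -16; cross terms: (-34*-13 - -7*-4)=414, (-7*0 - 34*-13)=442, (34*36 - -16*0)=1224, (-16*-4 - -34*36)=1288; twice the area = |3368| = 3368; area = 1684; boundary points = 9 + 1 + 2 + 2 = 14; strictly interior points = area - boundary/2 + 1 = 1678; answer 1678
Part 3: B2 = 1678; w = -19; a(2) = 1*(-41) - 2*(-19) = -3; iterating: a(2)=-3, a(3)=79, a(4)=85, a(5)=-73, a(6)=-243, a(7)=-97, a(8)=389, a(9)=583, a(10)=-195, a(11)=-1361, a(12)=-971, a(13)=1751, a(14)=3693, a(15)=191, a(16)=-7195, a(17)=-7577; answer -7577

-7577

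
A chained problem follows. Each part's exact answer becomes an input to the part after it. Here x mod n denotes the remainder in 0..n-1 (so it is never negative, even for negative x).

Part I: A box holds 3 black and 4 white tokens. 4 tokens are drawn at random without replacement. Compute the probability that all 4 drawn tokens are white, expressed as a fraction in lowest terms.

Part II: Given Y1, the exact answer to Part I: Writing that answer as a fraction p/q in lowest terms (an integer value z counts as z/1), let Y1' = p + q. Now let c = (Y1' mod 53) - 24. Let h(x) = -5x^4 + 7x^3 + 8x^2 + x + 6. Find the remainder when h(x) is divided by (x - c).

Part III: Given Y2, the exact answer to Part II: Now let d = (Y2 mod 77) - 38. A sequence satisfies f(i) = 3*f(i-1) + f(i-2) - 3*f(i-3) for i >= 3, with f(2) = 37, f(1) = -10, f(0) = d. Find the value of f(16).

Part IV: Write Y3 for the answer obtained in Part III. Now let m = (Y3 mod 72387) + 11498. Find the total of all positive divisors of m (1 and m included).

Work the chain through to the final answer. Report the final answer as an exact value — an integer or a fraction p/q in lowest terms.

87360

Part I: total draws C(7,4) = 35; favorable C(4,4) = 1; P = 1/35; answer 1/35
Part II: Y1 = 1/35; threaded value p + q = 36; c = 12; remainder = value at the root: -5*(12)^4 + 7*(12)^3 + 8*(12)^2 + 1*(12)^1 + 6 = (-103680) + (12096) + (1152) + (12) + (6) = -90414; answer -90414
Part III: Y2 = -90414; d = 23; f(3) = 3*(37) + 1*(-10) - 3*(23) = 32; iterating: f(3)=32, f(4)=163, f(5)=410, f(6)=1297, f(7)=3812, f(8)=11503, f(9)=34430, f(10)=103357, f(11)=309992, f(12)=930043, f(13)=2790050, f(14)=8370217, f(15)=25110572, f(16)=75331783; answer 75331783
Part IV: Y3 = 75331783; m = 60801; 60801 = 3 * 13 * 1559; sigma = (1 + 3) * (1 + 13) * (1 + 1559) = 4 * 14 * 1560 = 87360; answer 87360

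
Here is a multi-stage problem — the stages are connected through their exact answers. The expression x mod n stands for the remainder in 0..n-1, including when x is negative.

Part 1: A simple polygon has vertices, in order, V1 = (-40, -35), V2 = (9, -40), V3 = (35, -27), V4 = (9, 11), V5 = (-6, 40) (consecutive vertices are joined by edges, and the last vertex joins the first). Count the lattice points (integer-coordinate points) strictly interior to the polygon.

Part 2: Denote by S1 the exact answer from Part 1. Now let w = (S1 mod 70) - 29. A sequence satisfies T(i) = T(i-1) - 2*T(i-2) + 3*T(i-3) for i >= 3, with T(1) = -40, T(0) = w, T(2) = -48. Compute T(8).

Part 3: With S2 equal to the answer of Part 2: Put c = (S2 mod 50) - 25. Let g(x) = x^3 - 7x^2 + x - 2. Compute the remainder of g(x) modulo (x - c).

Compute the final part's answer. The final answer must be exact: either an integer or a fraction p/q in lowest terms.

1813

Part 1: cross terms: (-40*-40 - 9*-35)=1915, (9*-27 - 35*-40)=1157, (35*11 - 9*-27)=628, (9*40 - -6*11)=426, (-6*-35 - -40*40)=1810; twice the area = |5936| = 5936; area = 2968; boundary points = 1 + 13 + 2 + 1 + 1 = 18; strictly interior points = area - boundary/2 + 1 = 2960; answer 2960
Part 2: S1 = 2960; w = -9; T(3) = 1*(-48) - 2*(-40) + 3*(-9) = 5; iterating: T(3)=5, T(4)=-19, T(5)=-173, T(6)=-120, T(7)=169, T(8)=-110; answer -110
Part 3: S2 = -110; c = 15; remainder = value at the root: 1*(15)^3 - 7*(15)^2 + 1*(15)^1 - 2 = (3375) + (-1575) + (15) + (-2) = 1813; answer 1813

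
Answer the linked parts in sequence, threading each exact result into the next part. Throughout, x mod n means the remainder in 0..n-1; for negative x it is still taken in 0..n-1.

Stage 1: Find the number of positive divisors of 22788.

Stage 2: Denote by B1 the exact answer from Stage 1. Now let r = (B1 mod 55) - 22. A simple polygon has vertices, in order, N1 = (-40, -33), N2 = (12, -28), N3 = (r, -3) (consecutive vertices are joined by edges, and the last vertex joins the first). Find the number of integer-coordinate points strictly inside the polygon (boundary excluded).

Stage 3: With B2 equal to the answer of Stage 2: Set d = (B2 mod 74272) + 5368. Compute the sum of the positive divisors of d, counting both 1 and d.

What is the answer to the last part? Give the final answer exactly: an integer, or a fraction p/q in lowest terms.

Stage 1: 22788 = 2^2 * 3^3 * 211; number of divisors = (2+1) * (3+1) * (1+1) = 24; answer 24
Stage 2: B1 = 24; r = 2; cross terms: (-40*-28 - 12*-33)=1516, (12*-3 - 2*-28)=20, (2*-33 - -40*-3)=-186; twice the area = |1350| = 1350; area = 675; boundary points = 1 + 5 + 6 = 12; strictly interior points = area - boundary/2 + 1 = 670; answer 670
Stage 3: B2 = 670; d = 6038; 6038 = 2 * 3019; sigma = (1 + 2) * (1 + 3019) = 3 * 3020 = 9060; answer 9060

9060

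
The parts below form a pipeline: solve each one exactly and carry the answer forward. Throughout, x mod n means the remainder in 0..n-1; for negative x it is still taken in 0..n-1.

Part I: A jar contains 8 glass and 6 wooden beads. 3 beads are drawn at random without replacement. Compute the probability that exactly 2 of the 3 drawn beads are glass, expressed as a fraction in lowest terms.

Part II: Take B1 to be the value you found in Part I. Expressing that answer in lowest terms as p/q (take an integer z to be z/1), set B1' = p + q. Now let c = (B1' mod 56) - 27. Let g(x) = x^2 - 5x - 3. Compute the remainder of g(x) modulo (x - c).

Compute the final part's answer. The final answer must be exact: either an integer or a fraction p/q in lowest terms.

Part I: total draws C(14,3) = 364; favorable C(8,2)*C(6,1) = 168; P = 6/13; answer 6/13
Part II: B1 = 6/13; threaded value p + q = 19; c = -8; remainder = value at the root: 1*(-8)^2 - 5*(-8)^1 - 3 = (64) + (40) + (-3) = 101; answer 101

101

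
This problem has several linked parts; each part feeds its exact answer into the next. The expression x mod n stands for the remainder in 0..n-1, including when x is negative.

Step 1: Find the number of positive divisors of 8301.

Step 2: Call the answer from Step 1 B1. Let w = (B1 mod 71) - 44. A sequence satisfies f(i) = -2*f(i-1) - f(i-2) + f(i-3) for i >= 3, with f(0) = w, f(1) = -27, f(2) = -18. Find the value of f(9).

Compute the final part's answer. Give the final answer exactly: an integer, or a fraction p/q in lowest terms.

Step 1: 8301 = 3 * 2767; number of divisors = (1+1) * (1+1) = 4; answer 4
Step 2: B1 = 4; w = -40; f(3) = -2*(-18) - 1*(-27) + 1*(-40) = 23; iterating: f(3)=23, f(4)=-55, f(5)=69, f(6)=-60, f(7)=-4, f(8)=137, f(9)=-330; answer -330

-330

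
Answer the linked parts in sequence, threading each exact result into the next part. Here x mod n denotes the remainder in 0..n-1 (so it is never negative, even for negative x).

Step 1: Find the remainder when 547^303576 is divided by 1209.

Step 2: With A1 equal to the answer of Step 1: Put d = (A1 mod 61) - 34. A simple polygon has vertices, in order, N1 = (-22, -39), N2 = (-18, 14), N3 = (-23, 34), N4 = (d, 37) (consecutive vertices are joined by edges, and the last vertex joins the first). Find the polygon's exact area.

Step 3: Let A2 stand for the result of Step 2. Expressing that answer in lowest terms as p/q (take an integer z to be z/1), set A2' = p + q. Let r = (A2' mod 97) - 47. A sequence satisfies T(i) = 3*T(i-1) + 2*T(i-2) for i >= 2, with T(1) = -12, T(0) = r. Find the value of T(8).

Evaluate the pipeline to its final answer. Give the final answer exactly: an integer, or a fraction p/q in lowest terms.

41010

Step 1: squarings mod 1209: 547^1=547, 547^2=586, 547^4=40, 547^8=391, 547^16=547, 547^32=586, 547^64=40, 547^128=391, 547^256=547, 547^512=586, 547^1024=40, 547^2048=391, 547^4096=547, 547^8192=586, 547^16384=40, 547^32768=391, 547^65536=547, 547^131072=586, 547^262144=40; 547^303576 = 547^8 * 547^16 * 547^64 * 547^128 * 547^256 * 547^8192 * 547^32768 * 547^262144 = 469 (mod 1209); answer 469
Step 2: A1 = 469; d = 8; cross terms: (-22*14 - -18*-39)=-1010, (-18*34 - -23*14)=-290, (-23*37 - 8*34)=-1123, (8*-39 - -22*37)=502; twice the area = |-1921| = 1921; area = 1921/2; answer 1921/2
Step 3: A2 = 1921/2; threaded value p + q = 1923; r = 33; T(2) = 3*(-12) + 2*(33) = 30; iterating: T(2)=30, T(3)=66, T(4)=258, T(5)=906, T(6)=3234, T(7)=11514, T(8)=41010; answer 41010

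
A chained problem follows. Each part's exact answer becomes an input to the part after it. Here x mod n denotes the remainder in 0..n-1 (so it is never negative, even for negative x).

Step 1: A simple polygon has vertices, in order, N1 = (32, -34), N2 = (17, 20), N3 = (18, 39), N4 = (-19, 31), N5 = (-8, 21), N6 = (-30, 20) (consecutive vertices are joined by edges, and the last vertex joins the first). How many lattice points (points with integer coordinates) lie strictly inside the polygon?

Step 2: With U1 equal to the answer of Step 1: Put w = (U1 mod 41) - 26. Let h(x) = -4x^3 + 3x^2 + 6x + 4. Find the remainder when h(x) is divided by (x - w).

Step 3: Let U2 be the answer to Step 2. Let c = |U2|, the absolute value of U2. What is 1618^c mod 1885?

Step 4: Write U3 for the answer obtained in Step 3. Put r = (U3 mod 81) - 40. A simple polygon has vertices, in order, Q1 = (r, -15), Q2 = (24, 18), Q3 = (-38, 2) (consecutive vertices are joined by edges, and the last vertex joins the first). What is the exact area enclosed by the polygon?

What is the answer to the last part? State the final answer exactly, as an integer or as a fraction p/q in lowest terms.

Step 1: cross terms: (32*20 - 17*-34)=1218, (17*39 - 18*20)=303, (18*31 - -19*39)=1299, (-19*21 - -8*31)=-151, (-8*20 - -30*21)=470, (-30*-34 - 32*20)=380; twice the area = |3519| = 3519; area = 3519/2; boundary points = 3 + 1 + 1 + 1 + 1 + 2 = 9; strictly interior points = area - boundary/2 + 1 = 1756; answer 1756
Step 2: U1 = 1756; w = 8; remainder = value at the root: -4*(8)^3 + 3*(8)^2 + 6*(8)^1 + 4 = (-2048) + (192) + (48) + (4) = -1804; answer -1804
Step 3: U2 = -1804; c = 1804; squarings mod 1885: 1618^1=1618, 1618^2=1544, 1618^4=1296, 1618^8=81, 1618^16=906, 1618^32=861, 1618^64=516, 1618^128=471, 1618^256=1296, 1618^512=81, 1618^1024=906; 1618^1804 = 1618^4 * 1618^8 * 1618^256 * 1618^512 * 1618^1024 = 1881 (mod 1885); answer 1881
Step 4: U3 = 1881; r = -22; cross terms: (-22*18 - 24*-15)=-36, (24*2 - -38*18)=732, (-38*-15 - -22*2)=614; twice the area = |1310| = 1310; area = 655; answer 655

655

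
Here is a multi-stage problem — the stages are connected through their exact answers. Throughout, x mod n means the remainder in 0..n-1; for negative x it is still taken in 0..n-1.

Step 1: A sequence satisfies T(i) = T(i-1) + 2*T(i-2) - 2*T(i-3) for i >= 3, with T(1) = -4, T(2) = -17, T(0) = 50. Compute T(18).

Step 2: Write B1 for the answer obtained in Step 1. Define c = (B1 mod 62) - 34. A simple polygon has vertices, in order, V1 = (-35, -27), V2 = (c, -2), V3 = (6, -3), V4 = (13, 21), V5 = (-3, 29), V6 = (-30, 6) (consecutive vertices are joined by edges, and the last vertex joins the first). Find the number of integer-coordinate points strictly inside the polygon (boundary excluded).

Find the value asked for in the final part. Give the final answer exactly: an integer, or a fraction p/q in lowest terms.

Step 1: T(3) = 1*(-17) + 2*(-4) - 2*(50) = -125; iterating: T(3)=-125, T(4)=-151, T(5)=-367, T(6)=-419, T(7)=-851, T(8)=-955, T(9)=-1819, T(10)=-2027, T(11)=-3755, T(12)=-4171, T(13)=-7627, T(14)=-8459, T(15)=-15371, T(16)=-17035, T(17)=-30859, T(18)=-34187; answer -34187
Step 2: B1 = -34187; c = 3; cross terms: (-35*-2 - 3*-27)=151, (3*-3 - 6*-2)=3, (6*21 - 13*-3)=165, (13*29 - -3*21)=440, (-3*6 - -30*29)=852, (-30*-27 - -35*6)=1020; twice the area = |2631| = 2631; area = 2631/2; boundary points = 1 + 1 + 1 + 8 + 1 + 1 = 13; strictly interior points = area - boundary/2 + 1 = 1310; answer 1310

1310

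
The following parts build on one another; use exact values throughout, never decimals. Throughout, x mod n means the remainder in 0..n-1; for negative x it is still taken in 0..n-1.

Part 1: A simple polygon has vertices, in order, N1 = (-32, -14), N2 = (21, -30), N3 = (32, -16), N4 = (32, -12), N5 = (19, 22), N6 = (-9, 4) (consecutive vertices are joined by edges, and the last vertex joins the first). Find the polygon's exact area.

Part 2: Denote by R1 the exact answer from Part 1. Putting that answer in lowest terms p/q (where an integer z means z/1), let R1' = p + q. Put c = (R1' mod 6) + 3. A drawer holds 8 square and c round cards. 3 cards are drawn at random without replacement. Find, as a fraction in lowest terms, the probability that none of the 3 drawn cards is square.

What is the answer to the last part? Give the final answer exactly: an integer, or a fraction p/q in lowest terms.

1/165

Part 1: cross terms: (-32*-30 - 21*-14)=1254, (21*-16 - 32*-30)=624, (32*-12 - 32*-16)=128, (32*22 - 19*-12)=932, (19*4 - -9*22)=274, (-9*-14 - -32*4)=254; twice the area = |3466| = 3466; area = 1733; answer 1733
Part 2: R1 = 1733; threaded value p + q = 1734; c = 3; total draws C(11,3) = 165; favorable C(3,3) = 1; P = 1/165; answer 1/165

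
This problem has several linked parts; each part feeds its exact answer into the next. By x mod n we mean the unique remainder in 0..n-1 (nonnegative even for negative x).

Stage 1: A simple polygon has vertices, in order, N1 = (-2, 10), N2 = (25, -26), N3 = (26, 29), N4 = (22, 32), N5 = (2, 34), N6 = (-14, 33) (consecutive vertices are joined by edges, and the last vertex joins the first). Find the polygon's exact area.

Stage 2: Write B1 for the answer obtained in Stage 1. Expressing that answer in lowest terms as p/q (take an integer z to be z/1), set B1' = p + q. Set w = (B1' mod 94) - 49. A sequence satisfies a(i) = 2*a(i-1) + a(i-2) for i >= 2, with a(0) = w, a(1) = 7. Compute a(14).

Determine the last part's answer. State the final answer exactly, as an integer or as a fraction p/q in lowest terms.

Stage 1: cross terms: (-2*-26 - 25*10)=-198, (25*29 - 26*-26)=1401, (26*32 - 22*29)=194, (22*34 - 2*32)=684, (2*33 - -14*34)=542, (-14*10 - -2*33)=-74; twice the area = |2549| = 2549; area = 2549/2; answer 2549/2
Stage 2: B1 = 2549/2; threaded value p + q = 2551; w = -36; a(2) = 2*(7) + 1*(-36) = -22; iterating: a(2)=-22, a(3)=-37, a(4)=-96, a(5)=-229, a(6)=-554, a(7)=-1337, a(8)=-3228, a(9)=-7793, a(10)=-18814, a(11)=-45421, a(12)=-109656, a(13)=-264733, a(14)=-639122; answer -639122

-639122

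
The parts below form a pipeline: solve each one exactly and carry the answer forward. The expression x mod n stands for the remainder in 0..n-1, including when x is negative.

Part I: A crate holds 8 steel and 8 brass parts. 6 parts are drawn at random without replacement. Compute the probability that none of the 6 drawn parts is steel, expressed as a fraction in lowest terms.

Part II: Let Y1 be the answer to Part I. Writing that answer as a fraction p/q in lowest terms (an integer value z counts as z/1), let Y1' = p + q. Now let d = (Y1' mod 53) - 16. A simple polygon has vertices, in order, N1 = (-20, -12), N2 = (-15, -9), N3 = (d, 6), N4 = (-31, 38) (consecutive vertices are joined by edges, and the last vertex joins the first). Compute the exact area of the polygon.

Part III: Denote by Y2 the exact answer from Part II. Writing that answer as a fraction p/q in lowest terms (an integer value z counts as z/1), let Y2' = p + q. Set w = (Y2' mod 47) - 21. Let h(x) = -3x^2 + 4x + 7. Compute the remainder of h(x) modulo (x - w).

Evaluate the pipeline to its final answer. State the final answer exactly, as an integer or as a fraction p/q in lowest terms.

-928

Part I: total draws C(16,6) = 8008; favorable C(8,6) = 28; P = 1/286; answer 1/286
Part II: Y1 = 1/286; threaded value p + q = 287; d = 6; cross terms: (-20*-9 - -15*-12)=0, (-15*6 - 6*-9)=-36, (6*38 - -31*6)=414, (-31*-12 - -20*38)=1132; twice the area = |1510| = 1510; area = 755; answer 755
Part III: Y2 = 755; threaded value p + q = 756; w = -17; remainder = value at the root: -3*(-17)^2 + 4*(-17)^1 + 7 = (-867) + (-68) + (7) = -928; answer -928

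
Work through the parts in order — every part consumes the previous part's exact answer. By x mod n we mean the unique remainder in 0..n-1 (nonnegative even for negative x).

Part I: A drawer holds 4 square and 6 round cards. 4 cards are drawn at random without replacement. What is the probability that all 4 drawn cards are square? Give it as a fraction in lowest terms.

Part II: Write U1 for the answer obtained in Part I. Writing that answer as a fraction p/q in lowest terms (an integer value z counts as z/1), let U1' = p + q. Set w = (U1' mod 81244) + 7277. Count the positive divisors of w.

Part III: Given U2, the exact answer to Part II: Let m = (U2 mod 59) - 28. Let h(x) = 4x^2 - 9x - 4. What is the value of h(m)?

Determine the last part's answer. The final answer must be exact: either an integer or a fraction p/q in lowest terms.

Part I: total draws C(10,4) = 210; favorable C(4,4) = 1; P = 1/210; answer 1/210
Part II: U1 = 1/210; threaded value p + q = 211; w = 7488; 7488 = 2^6 * 3^2 * 13; number of divisors = (6+1) * (2+1) * (1+1) = 42; answer 42
Part III: U2 = 42; m = 14; 4*(14)^2 - 9*(14)^1 - 4 = (784) + (-126) + (-4) = 654; answer 654

654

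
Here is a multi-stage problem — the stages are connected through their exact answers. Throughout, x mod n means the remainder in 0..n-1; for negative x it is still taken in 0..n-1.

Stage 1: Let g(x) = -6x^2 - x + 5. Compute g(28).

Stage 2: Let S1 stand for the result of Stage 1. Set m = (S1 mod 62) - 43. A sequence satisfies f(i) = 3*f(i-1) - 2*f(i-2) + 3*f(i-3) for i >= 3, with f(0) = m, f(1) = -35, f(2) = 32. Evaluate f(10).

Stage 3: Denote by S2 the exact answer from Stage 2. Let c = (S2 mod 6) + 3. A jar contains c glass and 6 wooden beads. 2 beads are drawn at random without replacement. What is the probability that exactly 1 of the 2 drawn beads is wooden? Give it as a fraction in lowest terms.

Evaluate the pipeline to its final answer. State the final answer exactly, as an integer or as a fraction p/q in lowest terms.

Stage 1: -6*(28)^2 - 1*(28)^1 + 5 = (-4704) + (-28) + (5) = -4727; answer -4727
Stage 2: S1 = -4727; m = 4; f(3) = 3*(32) - 2*(-35) + 3*(4) = 178; iterating: f(3)=178, f(4)=365, f(5)=835, f(6)=2309, f(7)=6352, f(8)=16943, f(9)=45052, f(10)=120326; answer 120326
Stage 3: S2 = 120326; c = 5; total draws C(11,2) = 55; favorable C(6,1)*C(5,1) = 30; P = 6/11; answer 6/11

6/11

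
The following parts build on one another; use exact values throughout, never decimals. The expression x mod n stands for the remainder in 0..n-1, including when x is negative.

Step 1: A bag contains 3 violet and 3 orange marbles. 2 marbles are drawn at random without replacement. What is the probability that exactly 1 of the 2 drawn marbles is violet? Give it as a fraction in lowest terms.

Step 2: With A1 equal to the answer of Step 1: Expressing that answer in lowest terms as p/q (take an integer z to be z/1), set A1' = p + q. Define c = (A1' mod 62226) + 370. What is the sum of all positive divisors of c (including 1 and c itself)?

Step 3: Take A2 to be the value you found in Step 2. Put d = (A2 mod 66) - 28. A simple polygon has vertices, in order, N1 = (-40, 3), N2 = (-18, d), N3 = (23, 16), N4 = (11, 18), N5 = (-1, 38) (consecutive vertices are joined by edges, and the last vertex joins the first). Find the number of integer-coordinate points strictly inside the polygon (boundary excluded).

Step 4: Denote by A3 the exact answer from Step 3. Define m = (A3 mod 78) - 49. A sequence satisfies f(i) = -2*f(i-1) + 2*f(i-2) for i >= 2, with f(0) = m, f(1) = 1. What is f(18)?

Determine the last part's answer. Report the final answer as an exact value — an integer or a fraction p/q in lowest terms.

Step 1: total draws C(6,2) = 15; favorable C(3,1)*C(3,1) = 9; P = 3/5; answer 3/5
Step 2: A1 = 3/5; threaded value p + q = 8; c = 378; 378 = 2 * 3^3 * 7; sigma = (1 + 2) * (1 + 3 + 9 + 27) * (1 + 7) = 3 * 40 * 8 = 960; answer 960
Step 3: A2 = 960; d = 8; cross terms: (-40*8 - -18*3)=-266, (-18*16 - 23*8)=-472, (23*18 - 11*16)=238, (11*38 - -1*18)=436, (-1*3 - -40*38)=1517; twice the area = |1453| = 1453; area = 1453/2; boundary points = 1 + 1 + 2 + 4 + 1 = 9; strictly interior points = area - boundary/2 + 1 = 723; answer 723
Step 4: A3 = 723; m = -28; f(2) = -2*(1) + 2*(-28) = -58; iterating: f(2)=-58, f(3)=118, f(4)=-352, f(5)=940, f(6)=-2584, f(7)=7048, f(8)=-19264, f(9)=52624, f(10)=-143776, f(11)=392800, f(12)=-1073152, f(13)=2931904, f(14)=-8010112, f(15)=21884032, f(16)=-59788288, f(17)=163344640, f(18)=-446265856; answer -446265856

-446265856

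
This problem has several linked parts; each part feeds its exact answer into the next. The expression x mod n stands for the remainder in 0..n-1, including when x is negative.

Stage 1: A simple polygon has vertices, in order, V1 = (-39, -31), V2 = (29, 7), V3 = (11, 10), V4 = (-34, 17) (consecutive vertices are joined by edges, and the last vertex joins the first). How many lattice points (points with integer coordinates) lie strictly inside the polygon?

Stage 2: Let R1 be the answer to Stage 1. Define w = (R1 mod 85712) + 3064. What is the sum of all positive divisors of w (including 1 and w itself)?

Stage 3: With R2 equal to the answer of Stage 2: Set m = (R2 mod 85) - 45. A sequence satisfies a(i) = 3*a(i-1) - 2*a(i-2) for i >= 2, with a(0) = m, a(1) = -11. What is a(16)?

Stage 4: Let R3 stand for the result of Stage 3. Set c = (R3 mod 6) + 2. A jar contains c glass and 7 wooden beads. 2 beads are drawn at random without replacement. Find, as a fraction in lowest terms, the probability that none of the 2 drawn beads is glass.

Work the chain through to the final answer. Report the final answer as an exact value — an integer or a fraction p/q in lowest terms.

3/13

Stage 1: cross terms: (-39*7 - 29*-31)=626, (29*10 - 11*7)=213, (11*17 - -34*10)=527, (-34*-31 - -39*17)=1717; twice the area = |3083| = 3083; area = 3083/2; boundary points = 2 + 3 + 1 + 1 = 7; strictly interior points = area - boundary/2 + 1 = 1539; answer 1539
Stage 2: R1 = 1539; w = 4603; 4603 is prime, so its only divisors are 1 and 4603; sigma = 1 + 4603 = 4604; answer 4604
Stage 3: R2 = 4604; m = -31; a(2) = 3*(-11) - 2*(-31) = 29; iterating: a(2)=29, a(3)=109, a(4)=269, a(5)=589, a(6)=1229, a(7)=2509, a(8)=5069, a(9)=10189, a(10)=20429, a(11)=40909, a(12)=81869, a(13)=163789, a(14)=327629, a(15)=655309, a(16)=1310669; answer 1310669
Stage 4: R3 = 1310669; c = 7; total draws C(14,2) = 91; favorable C(7,2) = 21; P = 3/13; answer 3/13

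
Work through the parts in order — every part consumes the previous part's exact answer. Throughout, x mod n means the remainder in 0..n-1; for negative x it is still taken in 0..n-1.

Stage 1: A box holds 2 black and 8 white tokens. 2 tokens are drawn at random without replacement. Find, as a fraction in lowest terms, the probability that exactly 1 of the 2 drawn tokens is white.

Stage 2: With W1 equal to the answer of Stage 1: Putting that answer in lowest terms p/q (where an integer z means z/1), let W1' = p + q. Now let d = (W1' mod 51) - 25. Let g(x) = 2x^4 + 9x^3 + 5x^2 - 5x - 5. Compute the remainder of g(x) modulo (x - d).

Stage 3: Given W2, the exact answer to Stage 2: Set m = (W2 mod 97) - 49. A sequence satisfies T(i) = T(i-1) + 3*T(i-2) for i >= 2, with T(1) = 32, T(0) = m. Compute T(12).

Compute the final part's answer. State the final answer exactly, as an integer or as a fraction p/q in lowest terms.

575423

Stage 1: total draws C(10,2) = 45; favorable C(8,1)*C(2,1) = 16; P = 16/45; answer 16/45
Stage 2: W1 = 16/45; threaded value p + q = 61; d = -15; remainder = value at the root: 2*(-15)^4 + 9*(-15)^3 + 5*(-15)^2 - 5*(-15)^1 - 5 = (101250) + (-30375) + (1125) + (75) + (-5) = 72070; answer 72070
Stage 3: W2 = 72070; m = 47; T(2) = 1*(32) + 3*(47) = 173; iterating: T(2)=173, T(3)=269, T(4)=788, T(5)=1595, T(6)=3959, T(7)=8744, T(8)=20621, T(9)=46853, T(10)=108716, T(11)=249275, T(12)=575423; answer 575423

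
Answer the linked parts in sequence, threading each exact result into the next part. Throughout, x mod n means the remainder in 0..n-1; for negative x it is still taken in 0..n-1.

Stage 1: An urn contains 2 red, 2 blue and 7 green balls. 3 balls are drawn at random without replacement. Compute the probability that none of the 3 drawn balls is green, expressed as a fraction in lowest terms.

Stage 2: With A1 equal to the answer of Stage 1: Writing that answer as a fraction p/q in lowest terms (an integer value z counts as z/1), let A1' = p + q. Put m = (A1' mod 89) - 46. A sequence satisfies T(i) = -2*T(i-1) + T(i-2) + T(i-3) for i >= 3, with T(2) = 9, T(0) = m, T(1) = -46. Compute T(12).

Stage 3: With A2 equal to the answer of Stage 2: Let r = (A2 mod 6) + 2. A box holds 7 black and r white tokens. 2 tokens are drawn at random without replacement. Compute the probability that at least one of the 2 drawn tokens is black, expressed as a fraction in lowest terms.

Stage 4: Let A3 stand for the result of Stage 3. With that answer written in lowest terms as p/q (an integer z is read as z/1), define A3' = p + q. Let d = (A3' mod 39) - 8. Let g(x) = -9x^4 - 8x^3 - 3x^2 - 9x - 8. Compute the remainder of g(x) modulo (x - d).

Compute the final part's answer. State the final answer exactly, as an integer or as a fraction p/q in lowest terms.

-368418

Stage 1: total draws C(11,3) = 165; favorable C(4,3) = 4; P = 4/165; answer 4/165
Stage 2: A1 = 4/165; threaded value p + q = 169; m = 34; T(3) = -2*(9) + 1*(-46) + 1*(34) = -30; iterating: T(3)=-30, T(4)=23, T(5)=-67, T(6)=127, T(7)=-298, T(8)=656, T(9)=-1483, T(10)=3324, T(11)=-7475, T(12)=16791; answer 16791
Stage 3: A2 = 16791; r = 5; total draws C(12,2) = 66; complement C(5,2) = 10; favorable 66 - 10 = 56; P = 28/33; answer 28/33
Stage 4: A3 = 28/33; threaded value p + q = 61; d = 14; remainder = value at the root: -9*(14)^4 - 8*(14)^3 - 3*(14)^2 - 9*(14)^1 - 8 = (-345744) + (-21952) + (-588) + (-126) + (-8) = -368418; answer -368418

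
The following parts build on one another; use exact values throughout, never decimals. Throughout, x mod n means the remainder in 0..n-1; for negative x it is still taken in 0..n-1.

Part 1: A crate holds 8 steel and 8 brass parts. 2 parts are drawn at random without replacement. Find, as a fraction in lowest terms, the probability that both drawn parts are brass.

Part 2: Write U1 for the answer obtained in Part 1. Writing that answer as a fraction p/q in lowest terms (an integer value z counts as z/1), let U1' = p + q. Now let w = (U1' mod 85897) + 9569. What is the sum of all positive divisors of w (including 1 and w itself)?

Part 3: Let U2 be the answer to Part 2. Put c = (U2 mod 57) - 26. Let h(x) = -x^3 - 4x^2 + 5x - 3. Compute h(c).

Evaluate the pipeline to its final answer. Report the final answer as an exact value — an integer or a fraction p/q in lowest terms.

Part 1: total draws C(16,2) = 120; favorable C(8,2) = 28; P = 7/30; answer 7/30
Part 2: U1 = 7/30; threaded value p + q = 37; w = 9606; 9606 = 2 * 3 * 1601; sigma = (1 + 2) * (1 + 3) * (1 + 1601) = 3 * 4 * 1602 = 19224; answer 19224
Part 3: U2 = 19224; c = -11; -1*(-11)^3 - 4*(-11)^2 + 5*(-11)^1 - 3 = (1331) + (-484) + (-55) + (-3) = 789; answer 789

789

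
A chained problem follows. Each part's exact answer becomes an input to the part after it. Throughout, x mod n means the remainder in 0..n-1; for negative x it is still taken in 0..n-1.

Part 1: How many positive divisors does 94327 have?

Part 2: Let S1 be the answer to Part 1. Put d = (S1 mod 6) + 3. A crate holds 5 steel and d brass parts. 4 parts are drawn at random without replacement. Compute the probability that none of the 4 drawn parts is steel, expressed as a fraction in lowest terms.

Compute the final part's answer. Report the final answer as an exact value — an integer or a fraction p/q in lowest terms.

Part 1: 94327 is prime, so its only divisors are 1 and 94327; count = 2; answer 2
Part 2: S1 = 2; d = 5; total draws C(10,4) = 210; favorable C(5,4) = 5; P = 1/42; answer 1/42

1/42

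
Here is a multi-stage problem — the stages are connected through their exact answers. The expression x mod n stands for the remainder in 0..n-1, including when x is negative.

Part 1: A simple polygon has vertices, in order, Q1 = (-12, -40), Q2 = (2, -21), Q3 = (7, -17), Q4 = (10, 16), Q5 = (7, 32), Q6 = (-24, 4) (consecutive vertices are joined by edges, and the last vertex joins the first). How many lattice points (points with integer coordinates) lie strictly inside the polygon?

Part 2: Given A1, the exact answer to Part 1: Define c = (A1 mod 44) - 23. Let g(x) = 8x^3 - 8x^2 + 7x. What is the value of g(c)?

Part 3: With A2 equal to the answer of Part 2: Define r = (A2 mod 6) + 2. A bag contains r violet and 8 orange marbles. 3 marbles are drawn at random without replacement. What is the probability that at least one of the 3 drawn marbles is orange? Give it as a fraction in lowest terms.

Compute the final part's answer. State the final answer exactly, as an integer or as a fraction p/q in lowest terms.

Part 1: cross terms: (-12*-21 - 2*-40)=332, (2*-17 - 7*-21)=113, (7*16 - 10*-17)=282, (10*32 - 7*16)=208, (7*4 - -24*32)=796, (-24*-40 - -12*4)=1008; twice the area = |2739| = 2739; area = 2739/2; boundary points = 1 + 1 + 3 + 1 + 1 + 4 = 11; strictly interior points = area - boundary/2 + 1 = 1365; answer 1365
Part 2: A1 = 1365; c = -22; 8*(-22)^3 - 8*(-22)^2 + 7*(-22)^1 = (-85184) + (-3872) + (-154) = -89210; answer -89210
Part 3: A2 = -89210; r = 6; total draws C(14,3) = 364; complement C(6,3) = 20; favorable 364 - 20 = 344; P = 86/91; answer 86/91

86/91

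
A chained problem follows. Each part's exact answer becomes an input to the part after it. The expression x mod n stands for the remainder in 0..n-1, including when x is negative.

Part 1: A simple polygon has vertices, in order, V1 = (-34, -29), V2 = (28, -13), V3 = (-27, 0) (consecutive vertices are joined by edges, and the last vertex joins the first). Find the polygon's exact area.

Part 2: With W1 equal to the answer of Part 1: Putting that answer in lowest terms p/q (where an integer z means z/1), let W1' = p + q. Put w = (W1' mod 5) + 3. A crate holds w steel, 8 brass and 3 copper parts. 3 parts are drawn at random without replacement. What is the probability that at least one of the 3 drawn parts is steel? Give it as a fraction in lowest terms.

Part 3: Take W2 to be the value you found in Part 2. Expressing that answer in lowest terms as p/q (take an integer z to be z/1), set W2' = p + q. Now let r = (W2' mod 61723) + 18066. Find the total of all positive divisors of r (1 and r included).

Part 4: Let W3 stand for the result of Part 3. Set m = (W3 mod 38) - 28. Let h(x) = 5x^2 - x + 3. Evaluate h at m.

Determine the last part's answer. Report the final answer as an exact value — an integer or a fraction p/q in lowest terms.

Part 1: cross terms: (-34*-13 - 28*-29)=1254, (28*0 - -27*-13)=-351, (-27*-29 - -34*0)=783; twice the area = |1686| = 1686; area = 843; answer 843
Part 2: W1 = 843; threaded value p + q = 844; w = 7; total draws C(18,3) = 816; complement C(11,3) = 165; favorable 816 - 165 = 651; P = 217/272; answer 217/272
Part 3: W2 = 217/272; threaded value p + q = 489; r = 18555; 18555 = 3 * 5 * 1237; sigma = (1 + 3) * (1 + 5) * (1 + 1237) = 4 * 6 * 1238 = 29712; answer 29712
Part 4: W3 = 29712; m = 6; 5*(6)^2 - 1*(6)^1 + 3 = (180) + (-6) + (3) = 177; answer 177

177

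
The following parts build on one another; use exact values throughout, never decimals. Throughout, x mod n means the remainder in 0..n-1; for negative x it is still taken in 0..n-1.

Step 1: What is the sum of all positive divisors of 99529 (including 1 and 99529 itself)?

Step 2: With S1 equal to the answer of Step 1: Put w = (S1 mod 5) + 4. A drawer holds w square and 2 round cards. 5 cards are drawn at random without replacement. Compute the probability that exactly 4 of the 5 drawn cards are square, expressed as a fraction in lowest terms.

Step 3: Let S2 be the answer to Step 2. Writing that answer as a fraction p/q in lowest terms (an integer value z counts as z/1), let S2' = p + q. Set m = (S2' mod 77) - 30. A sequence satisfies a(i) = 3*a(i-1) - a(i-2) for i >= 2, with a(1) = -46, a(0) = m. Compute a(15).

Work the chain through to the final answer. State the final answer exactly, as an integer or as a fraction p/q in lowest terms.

-30010754

Step 1: 99529 is prime, so its only divisors are 1 and 99529; sigma = 1 + 99529 = 99530; answer 99530
Step 2: S1 = 99530; w = 4; total draws C(6,5) = 6; favorable C(4,4)*C(2,1) = 2; P = 1/3; answer 1/3
Step 3: S2 = 1/3; threaded value p + q = 4; m = -26; a(2) = 3*(-46) - 1*(-26) = -112; iterating: a(2)=-112, a(3)=-290, a(4)=-758, a(5)=-1984, a(6)=-5194, a(7)=-13598, a(8)=-35600, a(9)=-93202, a(10)=-244006, a(11)=-638816, a(12)=-1672442, a(13)=-4378510, a(14)=-11463088, a(15)=-30010754; answer -30010754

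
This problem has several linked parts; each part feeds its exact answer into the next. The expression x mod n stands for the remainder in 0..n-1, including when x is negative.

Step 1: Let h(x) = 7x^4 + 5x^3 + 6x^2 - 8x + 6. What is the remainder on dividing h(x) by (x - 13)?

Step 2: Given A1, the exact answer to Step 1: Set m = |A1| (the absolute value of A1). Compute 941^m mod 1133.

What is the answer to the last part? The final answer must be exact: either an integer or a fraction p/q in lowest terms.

Step 1: remainder = value at the root: 7*(13)^4 + 5*(13)^3 + 6*(13)^2 - 8*(13)^1 + 6 = (199927) + (10985) + (1014) + (-104) + (6) = 211828; answer 211828
Step 2: A1 = 211828; m = 211828; squarings mod 1133: 941^1=941, 941^2=608, 941^4=306, 941^8=730, 941^16=390, 941^32=278, 941^64=240, 941^128=950, 941^256=632, 941^512=608, 941^1024=306, 941^2048=730, 941^4096=390, 941^8192=278, 941^16384=240, 941^32768=950, 941^65536=632, 941^131072=608; 941^211828 = 941^4 * 941^16 * 941^32 * 941^64 * 941^256 * 941^512 * 941^2048 * 941^4096 * 941^8192 * 941^65536 * 941^131072 = 730 (mod 1133); answer 730

730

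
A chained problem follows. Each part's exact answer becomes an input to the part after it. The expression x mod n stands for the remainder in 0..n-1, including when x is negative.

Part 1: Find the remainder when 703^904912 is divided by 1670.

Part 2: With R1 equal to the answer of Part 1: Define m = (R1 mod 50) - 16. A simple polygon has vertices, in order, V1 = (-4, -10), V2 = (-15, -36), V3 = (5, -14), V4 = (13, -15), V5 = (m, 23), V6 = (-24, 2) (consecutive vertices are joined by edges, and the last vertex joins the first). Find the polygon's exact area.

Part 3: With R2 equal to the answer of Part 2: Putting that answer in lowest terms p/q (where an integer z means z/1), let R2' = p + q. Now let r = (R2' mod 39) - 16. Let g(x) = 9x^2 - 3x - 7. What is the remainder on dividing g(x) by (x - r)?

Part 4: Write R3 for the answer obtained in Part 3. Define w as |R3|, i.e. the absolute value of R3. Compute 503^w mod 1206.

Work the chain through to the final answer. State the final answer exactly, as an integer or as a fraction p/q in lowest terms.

Part 1: squarings mod 1670: 703^1=703, 703^2=1559, 703^4=631, 703^8=701, 703^16=421, 703^32=221, 703^64=411, 703^128=251, 703^256=1211, 703^512=261, 703^1024=1321, 703^2048=1561, 703^4096=191, 703^8192=1411, 703^16384=281, 703^32768=471, 703^65536=1401, 703^131072=551, 703^262144=1331, 703^524288=1361; 703^904912 = 703^16 * 703^64 * 703^128 * 703^512 * 703^1024 * 703^2048 * 703^16384 * 703^32768 * 703^65536 * 703^262144 * 703^524288 = 901 (mod 1670); answer 901
Part 2: R1 = 901; m = -15; cross terms: (-4*-36 - -15*-10)=-6, (-15*-14 - 5*-36)=390, (5*-15 - 13*-14)=107, (13*23 - -15*-15)=74, (-15*2 - -24*23)=522, (-24*-10 - -4*2)=248; twice the area = |1335| = 1335; area = 1335/2; answer 1335/2
Part 3: R2 = 1335/2; threaded value p + q = 1337; r = -5; remainder = value at the root: 9*(-5)^2 - 3*(-5)^1 - 7 = (225) + (15) + (-7) = 233; answer 233
Part 4: R3 = 233; w = 233; squarings mod 1206: 503^1=503, 503^2=955, 503^4=289, 503^8=307, 503^16=181, 503^32=199, 503^64=1009, 503^128=217; 503^233 = 503^1 * 503^8 * 503^32 * 503^64 * 503^128 = 251 (mod 1206); answer 251

251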